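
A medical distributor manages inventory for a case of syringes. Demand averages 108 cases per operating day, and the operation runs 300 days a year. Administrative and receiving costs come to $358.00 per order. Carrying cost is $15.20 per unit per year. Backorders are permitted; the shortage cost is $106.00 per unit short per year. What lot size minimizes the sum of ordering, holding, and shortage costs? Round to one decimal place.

Annual demand D = 108 × 300 = 32,400.
With planned backorders, Q* = √(2DS/H) · √((H+B)/B).
√(2DS/H) = √(2 × 32,400 × 358 / 15.2) = 1235.399.
√((H+B)/B) = √((15.2+106)/106) = 1.0693.
Q* ≈ 1321.008.

Q* ≈ 1,321.0 cases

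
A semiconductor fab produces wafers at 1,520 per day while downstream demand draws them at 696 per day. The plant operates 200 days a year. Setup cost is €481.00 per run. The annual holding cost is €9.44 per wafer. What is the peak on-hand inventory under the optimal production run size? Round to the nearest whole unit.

Annual demand D = 696 × 200 = 139,200.
Production build-up factor (1 − d/p) = 1 − 696/1,520 = 0.5421.
Q* = √(2DS / (H(1 − d/p))) = √(2 × 139,200 × 481 / (9.44 × 0.5421)).
= √(133,910,400 / 5.1175) ≈ 5115.397.
Maximum inventory = Q*(1 − d/p) = 5115.397 × 0.5421 ≈ 2773.084.

I_max ≈ 2,773 wafers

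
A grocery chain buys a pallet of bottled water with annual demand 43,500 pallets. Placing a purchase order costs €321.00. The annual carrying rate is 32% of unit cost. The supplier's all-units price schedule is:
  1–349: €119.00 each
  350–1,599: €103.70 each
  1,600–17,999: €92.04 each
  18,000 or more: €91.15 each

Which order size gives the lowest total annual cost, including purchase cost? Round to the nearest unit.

Holding cost per unit per year at price C is H = 0.32·C.
Evaluate total cost at each tier's feasible EOQ or, if the EOQ is below the tier, at the tier's minimum quantity.
Tier 1 (€119.00): EOQ = 856.4 exceeds tier's upper bound 349, so this tier is dominated.
EOQ at €103.70 = 917.4 (feasible in tier 2): TC = 43,500×€103.70 + (43,500/917.4)×321 + (917.4/2)×0.32×€103.70 = €4,541,392.23.
EOQ at €92.04 = 973.8 < 1600, so use break Q=1600: TC = 43,500×€92.04 + (43,500/1600.0)×321 + (1600.0/2)×0.32×€92.04 = €4,036,029.43.
EOQ at €91.15 = 978.5 < 18000, so use break Q=18000: TC = 43,500×€91.15 + (43,500/18000.0)×321 + (18000.0/2)×0.32×€91.15 = €4,228,312.75.
Lowest total cost is €4,036,029.43 at Q = 1600.0.

Q* ≈ 1,600 pallets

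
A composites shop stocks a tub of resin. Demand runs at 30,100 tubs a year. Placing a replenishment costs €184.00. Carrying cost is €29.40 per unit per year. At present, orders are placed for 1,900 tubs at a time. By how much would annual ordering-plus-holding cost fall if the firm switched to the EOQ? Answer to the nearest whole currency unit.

Extra cost ≈ €12,799 per year

EOQ = √(2DS/H) = √(2 × 30,100 × 184 / 29.4) ≈ 613.81.
Cost at Q* = (D/Q*)S + (Q*/2)H = √(2DSH) ≈ €18,045.99.
Cost at Q = 1,900: (30,100/1,900)×184 + (1,900/2)×29.4 = €2,914.95 + €27,930.00 = €30,844.95.
Excess = €30,844.95 − €18,045.99 = €12,798.95.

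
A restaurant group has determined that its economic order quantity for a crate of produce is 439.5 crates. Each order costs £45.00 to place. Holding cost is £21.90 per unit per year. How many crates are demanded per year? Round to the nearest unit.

D ≈ 47,002 crates per year

The basic EOQ model gives Q* = √(2DS/H); rearrange for the unknown.
From Q* = √(2DS/H): D = Q*²H / (2S) = 439.5² × 21.9 / (2 × 45) = 47002.327.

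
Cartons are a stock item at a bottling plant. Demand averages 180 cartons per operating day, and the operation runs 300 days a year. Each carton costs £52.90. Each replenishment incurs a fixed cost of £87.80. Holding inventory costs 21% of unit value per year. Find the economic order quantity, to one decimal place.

Annual demand D = 180 × 300 = 54,000.
Holding cost H = 0.21 × £52.90 = £11.1090 per unit per year.
EOQ = √(2DS / H) = √(2 × 54,000 × 87.8 / 11.109).
= √(9,482,400 / 11.109) = √853,578.1799 ≈ 923.893.

Q* ≈ 923.9 cartons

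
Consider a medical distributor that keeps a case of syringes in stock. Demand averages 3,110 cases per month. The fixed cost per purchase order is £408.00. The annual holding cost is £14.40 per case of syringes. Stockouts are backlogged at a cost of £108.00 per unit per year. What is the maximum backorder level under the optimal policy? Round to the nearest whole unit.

Annual demand D = 3,110 × 12 = 37,320.
With planned backorders, Q* = √(2DS/H) · √((H+B)/B).
√(2DS/H) = √(2 × 37,320 × 408 / 14.4) = 1454.235.
√((H+B)/B) = √((14.4+108)/108) = 1.0646.
Q* ≈ 1548.152.
S* = Q* · H/(H+B) = 1548.152 × 14.4/122.4 ≈ 182.135.

S* ≈ 182 cases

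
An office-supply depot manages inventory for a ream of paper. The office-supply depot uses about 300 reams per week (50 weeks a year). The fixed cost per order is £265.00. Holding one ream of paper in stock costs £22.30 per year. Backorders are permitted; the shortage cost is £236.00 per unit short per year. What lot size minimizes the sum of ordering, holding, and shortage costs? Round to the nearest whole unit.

Annual demand D = 300 × 50 = 15,000.
With planned backorders, Q* = √(2DS/H) · √((H+B)/B).
√(2DS/H) = √(2 × 15,000 × 265 / 22.3) = 597.078.
√((H+B)/B) = √((22.3+236)/236) = 1.0462.
Q* ≈ 624.651.

Q* ≈ 625 reams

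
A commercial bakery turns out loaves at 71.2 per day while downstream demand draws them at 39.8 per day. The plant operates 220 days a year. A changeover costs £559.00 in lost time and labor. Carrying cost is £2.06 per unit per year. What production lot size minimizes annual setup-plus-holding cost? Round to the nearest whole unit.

Q* ≈ 3,283 loaves

Annual demand D = 39.8 × 220 = 8,756.
Production build-up factor (1 − d/p) = 1 − 39.8/71.2 = 0.4410.
Q* = √(2DS / (H(1 − d/p))) = √(2 × 8,756 × 559 / (2.06 × 0.4410)).
= √(9,789,208 / 0.9085) ≈ 3282.580.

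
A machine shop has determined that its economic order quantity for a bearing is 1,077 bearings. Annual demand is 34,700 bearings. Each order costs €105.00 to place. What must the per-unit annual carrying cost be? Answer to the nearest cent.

H ≈ €6.28

Squaring Q* = √(2DS/H) gives Q*² = 2DS/H.
From Q* = √(2DS/H): H = 2DS / Q*² = 2 × 34,700 × 105 / 1,077² = 6.2823.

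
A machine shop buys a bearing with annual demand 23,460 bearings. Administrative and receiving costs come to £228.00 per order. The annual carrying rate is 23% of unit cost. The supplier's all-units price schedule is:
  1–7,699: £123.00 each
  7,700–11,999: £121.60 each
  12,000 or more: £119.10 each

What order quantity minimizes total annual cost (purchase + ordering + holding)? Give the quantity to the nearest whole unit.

Q* ≈ 615 bearings

Holding cost per unit per year at price C is H = 0.23·C.
Evaluate total cost at each tier's feasible EOQ or, if the EOQ is below the tier, at the tier's minimum quantity.
EOQ at £123.00 = 614.9 (feasible in tier 1): TC = 23,460×£123.00 + (23,460/614.9)×228 + (614.9/2)×0.23×£123.00 = £2,902,976.54.
EOQ at £121.60 = 618.5 < 7700, so use break Q=7700: TC = 23,460×£121.60 + (23,460/7700.0)×228 + (7700.0/2)×0.23×£121.60 = £2,961,107.46.
EOQ at £119.10 = 624.9 < 12000, so use break Q=12000: TC = 23,460×£119.10 + (23,460/12000.0)×228 + (12000.0/2)×0.23×£119.10 = £2,958,889.74.
Lowest total cost is £2,902,976.54 at Q = 614.9.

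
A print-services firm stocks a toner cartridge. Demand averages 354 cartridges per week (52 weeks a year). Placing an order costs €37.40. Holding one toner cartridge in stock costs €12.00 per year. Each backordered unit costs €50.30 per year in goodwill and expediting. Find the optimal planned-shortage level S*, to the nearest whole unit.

S* ≈ 73 cartridges

Annual demand D = 354 × 52 = 18,408.
With planned backorders, Q* = √(2DS/H) · √((H+B)/B).
√(2DS/H) = √(2 × 18,408 × 37.4 / 12) = 338.738.
√((H+B)/B) = √((12+50.3)/50.3) = 1.1129.
Q* ≈ 376.985.
S* = Q* · H/(H+B) = 376.985 × 12/62.3 ≈ 72.613.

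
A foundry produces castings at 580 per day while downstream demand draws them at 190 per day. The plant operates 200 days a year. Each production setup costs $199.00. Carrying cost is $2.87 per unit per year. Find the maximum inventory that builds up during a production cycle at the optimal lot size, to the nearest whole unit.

Annual demand D = 190 × 200 = 38,000.
Production build-up factor (1 − d/p) = 1 − 190/580 = 0.6724.
Q* = √(2DS / (H(1 − d/p))) = √(2 × 38,000 × 199 / (2.87 × 0.6724)).
= √(15,124,000 / 1.9298) ≈ 2799.459.
Maximum inventory = Q*(1 − d/p) = 2799.459 × 0.6724 ≈ 1882.395.

I_max ≈ 1,882 castings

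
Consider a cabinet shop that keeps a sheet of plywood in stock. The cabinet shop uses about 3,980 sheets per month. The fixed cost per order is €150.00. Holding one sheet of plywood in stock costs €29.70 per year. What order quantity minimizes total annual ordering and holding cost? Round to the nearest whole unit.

Q* ≈ 695 sheets

Annual demand D = 3,980 × 12 = 47,760.
EOQ = √(2DS / H) = √(2 × 47,760 × 150 / 29.7).
= √(14,328,000 / 29.7) = √482,424.2424 ≈ 694.568.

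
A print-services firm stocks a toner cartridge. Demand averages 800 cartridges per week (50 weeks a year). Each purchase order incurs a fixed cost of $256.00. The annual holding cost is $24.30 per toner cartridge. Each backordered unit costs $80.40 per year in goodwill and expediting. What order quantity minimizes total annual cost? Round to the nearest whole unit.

Q* ≈ 1,048 cartridges

Annual demand D = 800 × 50 = 40,000.
With planned backorders, Q* = √(2DS/H) · √((H+B)/B).
√(2DS/H) = √(2 × 40,000 × 256 / 24.3) = 918.040.
√((H+B)/B) = √((24.3+80.4)/80.4) = 1.1412.
Q* ≈ 1047.628.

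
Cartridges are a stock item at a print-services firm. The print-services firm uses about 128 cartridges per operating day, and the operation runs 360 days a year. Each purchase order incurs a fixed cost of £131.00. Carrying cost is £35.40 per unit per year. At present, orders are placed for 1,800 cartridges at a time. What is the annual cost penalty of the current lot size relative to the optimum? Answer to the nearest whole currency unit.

Annual demand D = 128 × 360 = 46,080.
EOQ = √(2DS/H) = √(2 × 46,080 × 131 / 35.4) ≈ 583.99.
Cost at Q* = (D/Q*)S + (Q*/2)H = √(2DSH) ≈ £20,673.24.
Cost at Q = 1,800: (46,080/1,800)×131 + (1,800/2)×35.4 = £3,353.60 + £31,860.00 = £35,213.60.
Excess = £35,213.60 − £20,673.24 = £14,540.36.

Extra cost ≈ £14,540 per year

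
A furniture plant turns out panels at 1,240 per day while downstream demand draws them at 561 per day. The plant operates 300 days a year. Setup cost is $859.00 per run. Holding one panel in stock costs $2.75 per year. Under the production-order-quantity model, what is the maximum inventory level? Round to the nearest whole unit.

Annual demand D = 561 × 300 = 168,300.
Production build-up factor (1 − d/p) = 1 − 561/1,240 = 0.5476.
Q* = √(2DS / (H(1 − d/p))) = √(2 × 168,300 × 859 / (2.75 × 0.5476)).
= √(289,139,400 / 1.5058) ≈ 13856.809.
Maximum inventory = Q*(1 − d/p) = 13856.809 × 0.5476 ≈ 7587.721.

I_max ≈ 7,588 panels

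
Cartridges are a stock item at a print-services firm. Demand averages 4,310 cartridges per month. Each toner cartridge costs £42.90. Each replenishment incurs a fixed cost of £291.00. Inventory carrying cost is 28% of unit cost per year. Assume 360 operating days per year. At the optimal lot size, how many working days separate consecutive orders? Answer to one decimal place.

T ≈ 11.0 days

Annual demand D = 4,310 × 12 = 51,720.
Holding cost H = 0.28 × £42.90 = £12.0120 per unit per year.
Q* = √(2DS/H) = √(2 × 51,720 × 291 / 12.012) ≈ 1583.01.
Cycle time = Q*/D × 360 = 1583.01 / 51,720 × 360 ≈ 11.019 days.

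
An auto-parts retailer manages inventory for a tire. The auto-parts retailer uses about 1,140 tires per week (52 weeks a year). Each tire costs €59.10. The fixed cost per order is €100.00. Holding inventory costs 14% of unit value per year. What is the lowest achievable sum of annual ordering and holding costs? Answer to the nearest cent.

TC* ≈ €9,904.37

Annual demand D = 1,140 × 52 = 59,280.
Holding cost H = 0.14 × €59.10 = €8.2740 per unit per year.
EOQ = √(2DS/H) = √(2 × 59,280 × 100 / 8.274) ≈ 1197.05.
At Q*, ordering cost (D/Q*)S equals holding cost (Q*/2)H, each = √(DSH/2).
Minimum total = √(2DSH) = √(2 × 59,280 × 100 × 8.274) ≈ 9904.370.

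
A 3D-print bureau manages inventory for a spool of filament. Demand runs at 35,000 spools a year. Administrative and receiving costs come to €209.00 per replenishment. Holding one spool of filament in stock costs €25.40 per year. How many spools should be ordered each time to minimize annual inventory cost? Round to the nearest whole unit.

EOQ = √(2DS / H) = √(2 × 35,000 × 209 / 25.4).
= √(14,630,000 / 25.4) = √575,984.252 ≈ 758.936.

Q* ≈ 759 spools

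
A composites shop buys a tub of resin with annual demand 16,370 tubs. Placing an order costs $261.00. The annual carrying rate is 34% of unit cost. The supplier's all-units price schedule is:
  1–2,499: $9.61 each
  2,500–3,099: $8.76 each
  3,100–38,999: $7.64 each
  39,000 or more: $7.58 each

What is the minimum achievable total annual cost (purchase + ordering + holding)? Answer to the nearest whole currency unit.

TC* ≈ $130,471

Holding cost per unit per year at price C is H = 0.34·C.
For each price level, check whether its EOQ is feasible; otherwise the best quantity at that price is the breakpoint.
EOQ at $9.61 = 1617.2 (feasible in tier 1): TC = 16,370×$9.61 + (16,370/1617.2)×261 + (1617.2/2)×0.34×$9.61 = $162,599.67.
EOQ at $8.76 = 1693.8 < 2500, so use break Q=2500: TC = 16,370×$8.76 + (16,370/2500.0)×261 + (2500.0/2)×0.34×$8.76 = $148,833.23.
EOQ at $7.64 = 1813.7 < 3100, so use break Q=3100: TC = 16,370×$7.64 + (16,370/3100.0)×261 + (3100.0/2)×0.34×$7.64 = $130,471.33.
EOQ at $7.58 = 1820.9 < 39000, so use break Q=39000: TC = 16,370×$7.58 + (16,370/39000.0)×261 + (39000.0/2)×0.34×$7.58 = $174,449.55.
Lowest total cost among the candidates is at Q = 3100.0.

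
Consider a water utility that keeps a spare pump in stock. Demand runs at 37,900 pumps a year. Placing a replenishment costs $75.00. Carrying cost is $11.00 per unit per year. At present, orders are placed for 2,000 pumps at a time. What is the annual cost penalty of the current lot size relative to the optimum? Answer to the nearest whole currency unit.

EOQ = √(2DS/H) = √(2 × 37,900 × 75 / 11) ≈ 718.90.
Cost at Q* = (D/Q*)S + (Q*/2)H = √(2DSH) ≈ $7,907.91.
Cost at Q = 2,000: (37,900/2,000)×75 + (2,000/2)×11 = $1,421.25 + $11,000.00 = $12,421.25.
Excess = $12,421.25 − $7,907.91 = $4,513.34.

Extra cost ≈ $4,513 per year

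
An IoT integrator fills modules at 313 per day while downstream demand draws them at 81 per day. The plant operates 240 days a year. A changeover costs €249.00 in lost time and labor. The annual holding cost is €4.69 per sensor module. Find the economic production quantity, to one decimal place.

Annual demand D = 81 × 240 = 19,440.
Production build-up factor (1 − d/p) = 1 − 81/313 = 0.7412.
Q* = √(2DS / (H(1 − d/p))) = √(2 × 19,440 × 249 / (4.69 × 0.7412)).
= √(9,681,120 / 3.4763) ≈ 1668.801.

Q* ≈ 1,668.8 modules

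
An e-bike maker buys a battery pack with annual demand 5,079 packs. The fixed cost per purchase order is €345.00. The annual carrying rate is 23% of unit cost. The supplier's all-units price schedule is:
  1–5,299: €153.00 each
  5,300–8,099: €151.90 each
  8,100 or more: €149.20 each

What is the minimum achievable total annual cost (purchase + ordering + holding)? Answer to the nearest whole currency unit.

Holding cost per unit per year at price C is H = 0.23·C.
Candidates are each tier's EOQ (if it falls in that tier) and each price-break quantity.
EOQ at €153.00 = 315.6 (feasible in tier 1): TC = 5,079×€153.00 + (5,079/315.6)×345 + (315.6/2)×0.23×€153.00 = €788,192.12.
EOQ at €151.90 = 316.7 < 5300, so use break Q=5300: TC = 5,079×€151.90 + (5,079/5300.0)×345 + (5300.0/2)×0.23×€151.90 = €864,413.76.
EOQ at €149.20 = 319.6 < 8100, so use break Q=8100: TC = 5,079×€149.20 + (5,079/8100.0)×345 + (8100.0/2)×0.23×€149.20 = €896,982.93.
Lowest total cost among the candidates is at Q = 315.6.

TC* ≈ €788,192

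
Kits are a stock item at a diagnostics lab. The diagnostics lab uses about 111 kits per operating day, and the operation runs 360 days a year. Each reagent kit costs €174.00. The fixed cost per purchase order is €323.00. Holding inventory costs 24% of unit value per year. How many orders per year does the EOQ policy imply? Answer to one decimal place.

N ≈ 50.8 orders per year

Annual demand D = 111 × 360 = 39,960.
Holding cost H = 0.24 × €174.00 = €41.7600 per unit per year.
EOQ = √(2DS/H) = √(2 × 39,960 × 323 / 41.76) ≈ 786.23.
Orders per year = D / Q* = 39,960 / 786.23 ≈ 50.825.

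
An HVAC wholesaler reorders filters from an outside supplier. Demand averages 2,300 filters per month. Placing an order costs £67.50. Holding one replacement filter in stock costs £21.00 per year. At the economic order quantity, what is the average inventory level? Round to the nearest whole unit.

Annual demand D = 2,300 × 12 = 27,600.
Q* = √(2DS/H) = √(2 × 27,600 × 67.5 / 21) ≈ 421.22.
Average inventory = Q*/2 ≈ 421.22 / 2 = 210.611.

Average inventory ≈ 211 filters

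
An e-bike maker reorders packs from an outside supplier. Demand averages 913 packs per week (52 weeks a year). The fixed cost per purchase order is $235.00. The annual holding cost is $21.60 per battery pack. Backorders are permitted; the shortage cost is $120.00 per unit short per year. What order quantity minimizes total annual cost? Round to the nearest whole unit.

Annual demand D = 913 × 52 = 47,476.
With planned backorders, Q* = √(2DS/H) · √((H+B)/B).
√(2DS/H) = √(2 × 47,476 × 235 / 21.6) = 1016.387.
√((H+B)/B) = √((21.6+120)/120) = 1.0863.
Q* ≈ 1104.079.

Q* ≈ 1,104 packs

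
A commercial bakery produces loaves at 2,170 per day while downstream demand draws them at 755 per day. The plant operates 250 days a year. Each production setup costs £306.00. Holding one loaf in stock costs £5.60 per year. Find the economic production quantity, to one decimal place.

Annual demand D = 755 × 250 = 188,750.
Production build-up factor (1 − d/p) = 1 − 755/2,170 = 0.6521.
Q* = √(2DS / (H(1 − d/p))) = √(2 × 188,750 × 306 / (5.6 × 0.6521)).
= √(115,515,000 / 3.6516) ≈ 5624.408.

Q* ≈ 5,624.4 loaves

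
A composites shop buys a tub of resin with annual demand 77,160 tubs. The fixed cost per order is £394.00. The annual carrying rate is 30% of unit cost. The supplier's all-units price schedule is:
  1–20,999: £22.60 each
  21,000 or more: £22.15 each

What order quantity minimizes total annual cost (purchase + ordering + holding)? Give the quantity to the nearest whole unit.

Q* ≈ 2,995 tubs

Holding cost per unit per year at price C is H = 0.30·C.
For each price level, check whether its EOQ is feasible; otherwise the best quantity at that price is the breakpoint.
EOQ at £22.60 = 2994.6 (feasible in tier 1): TC = 77,160×£22.60 + (77,160/2994.6)×394 + (2994.6/2)×0.30×£22.60 = £1,764,119.65.
EOQ at £22.15 = 3024.9 < 21000, so use break Q=21000: TC = 77,160×£22.15 + (77,160/21000.0)×394 + (21000.0/2)×0.30×£22.15 = £1,780,314.17.
Lowest total cost is £1,764,119.65 at Q = 2994.6.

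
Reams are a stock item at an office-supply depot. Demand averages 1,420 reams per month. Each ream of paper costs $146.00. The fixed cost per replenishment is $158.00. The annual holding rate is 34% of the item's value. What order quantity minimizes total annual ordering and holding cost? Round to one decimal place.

Annual demand D = 1,420 × 12 = 17,040.
Holding cost H = 0.34 × $146.00 = $49.6400 per unit per year.
EOQ = √(2DS / H) = √(2 × 17,040 × 158 / 49.64).
= √(5,384,640 / 49.64) = √108,473.8114 ≈ 329.354.

Q* ≈ 329.4 reams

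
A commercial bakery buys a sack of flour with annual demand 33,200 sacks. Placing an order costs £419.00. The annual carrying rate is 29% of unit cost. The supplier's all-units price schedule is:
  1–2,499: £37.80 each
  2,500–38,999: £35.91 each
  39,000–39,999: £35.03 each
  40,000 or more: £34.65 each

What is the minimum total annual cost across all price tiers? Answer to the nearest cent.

TC* ≈ £1,210,793.70

Holding cost per unit per year at price C is H = 0.29·C.
Evaluate total cost at each tier's feasible EOQ or, if the EOQ is below the tier, at the tier's minimum quantity.
EOQ at £37.80 = 1593.1 (feasible in tier 1): TC = 33,200×£37.80 + (33,200/1593.1)×419 + (1593.1/2)×0.29×£37.80 = £1,272,423.69.
EOQ at £35.91 = 1634.5 < 2500, so use break Q=2500: TC = 33,200×£35.91 + (33,200/2500.0)×419 + (2500.0/2)×0.29×£35.91 = £1,210,793.70.
EOQ at £35.03 = 1654.9 < 39000, so use break Q=39000: TC = 33,200×£35.03 + (33,200/39000.0)×419 + (39000.0/2)×0.29×£35.03 = £1,361,447.34.
EOQ at £34.65 = 1664.0 < 40000, so use break Q=40000: TC = 33,200×£34.65 + (33,200/40000.0)×419 + (40000.0/2)×0.29×£34.65 = £1,351,697.77.
Lowest total cost among the candidates is at Q = 2500.0.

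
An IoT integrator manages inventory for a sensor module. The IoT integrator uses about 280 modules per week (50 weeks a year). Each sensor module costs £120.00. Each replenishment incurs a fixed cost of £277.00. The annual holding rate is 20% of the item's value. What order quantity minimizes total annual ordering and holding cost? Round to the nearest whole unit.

Q* ≈ 568 modules

Annual demand D = 280 × 50 = 14,000.
Holding cost H = 0.20 × £120.00 = £24.0000 per unit per year.
EOQ = √(2DS / H) = √(2 × 14,000 × 277 / 24).
= √(7,756,000 / 24) = √323,166.6667 ≈ 568.477.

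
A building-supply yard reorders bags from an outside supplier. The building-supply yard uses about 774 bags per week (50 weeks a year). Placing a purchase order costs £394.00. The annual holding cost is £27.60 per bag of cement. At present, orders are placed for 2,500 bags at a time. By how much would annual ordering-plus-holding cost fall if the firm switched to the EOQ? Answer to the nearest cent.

Annual demand D = 774 × 50 = 38,700.
EOQ = √(2DS/H) = √(2 × 38,700 × 394 / 27.6) ≈ 1051.15.
Cost at Q* = (D/Q*)S + (Q*/2)H = √(2DSH) ≈ £29,011.70.
Cost at Q = 2,500: (38,700/2,500)×394 + (2,500/2)×27.6 = £6,099.12 + £34,500.00 = £40,599.12.
Excess = £40,599.12 − £29,011.70 = £11,587.42.

Extra cost ≈ £11,587.42 per year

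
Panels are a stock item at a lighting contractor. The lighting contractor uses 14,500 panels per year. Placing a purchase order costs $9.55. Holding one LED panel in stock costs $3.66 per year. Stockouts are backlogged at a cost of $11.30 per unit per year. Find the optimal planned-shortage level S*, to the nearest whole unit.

With planned backorders, Q* = √(2DS/H) · √((H+B)/B).
√(2DS/H) = √(2 × 14,500 × 9.55 / 3.66) = 275.081.
√((H+B)/B) = √((3.66+11.3)/11.3) = 1.1506.
Q* ≈ 316.509.
S* = Q* · H/(H+B) = 316.509 × 3.66/14.96 ≈ 77.435.

S* ≈ 77 panels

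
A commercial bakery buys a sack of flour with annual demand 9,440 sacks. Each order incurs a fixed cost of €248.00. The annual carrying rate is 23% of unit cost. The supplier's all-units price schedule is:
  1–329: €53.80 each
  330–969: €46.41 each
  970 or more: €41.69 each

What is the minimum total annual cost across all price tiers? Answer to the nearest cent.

TC* ≈ €400,617.65

Holding cost per unit per year at price C is H = 0.23·C.
For each price level, check whether its EOQ is feasible; otherwise the best quantity at that price is the breakpoint.
Tier 1 (€53.80): EOQ = 615.1 exceeds tier's upper bound 329, so this tier is dominated.
EOQ at €46.41 = 662.3 (feasible in tier 2): TC = 9,440×€46.41 + (9,440/662.3)×248 + (662.3/2)×0.23×€46.41 = €445,180.03.
EOQ at €41.69 = 698.8 < 970, so use break Q=970: TC = 9,440×€41.69 + (9,440/970.0)×248 + (970.0/2)×0.23×€41.69 = €400,617.65.
Lowest total cost among the candidates is at Q = 970.0.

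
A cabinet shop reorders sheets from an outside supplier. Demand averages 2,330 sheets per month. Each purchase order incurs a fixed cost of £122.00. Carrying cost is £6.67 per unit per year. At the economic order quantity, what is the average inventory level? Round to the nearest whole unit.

Average inventory ≈ 506 sheets

Annual demand D = 2,330 × 12 = 27,960.
The optimal lot size = √(2DS/H) = √(2 × 27,960 × 122 / 6.67) ≈ 1011.35.
Average inventory = Q*/2 ≈ 1011.35 / 2 = 505.674.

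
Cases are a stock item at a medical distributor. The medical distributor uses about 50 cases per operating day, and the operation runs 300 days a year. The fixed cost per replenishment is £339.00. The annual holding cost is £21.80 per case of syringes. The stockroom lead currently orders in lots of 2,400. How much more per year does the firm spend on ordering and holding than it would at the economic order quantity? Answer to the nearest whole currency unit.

Annual demand D = 50 × 300 = 15,000.
EOQ = √(2DS/H) = √(2 × 15,000 × 339 / 21.8) ≈ 683.02.
Cost at Q* = (D/Q*)S + (Q*/2)H = √(2DSH) ≈ £14,889.80.
Cost at Q = 2,400: (15,000/2,400)×339 + (2,400/2)×21.8 = £2,118.75 + £26,160.00 = £28,278.75.
Excess = £28,278.75 − £14,889.80 = £13,388.95.

Extra cost ≈ £13,389 per year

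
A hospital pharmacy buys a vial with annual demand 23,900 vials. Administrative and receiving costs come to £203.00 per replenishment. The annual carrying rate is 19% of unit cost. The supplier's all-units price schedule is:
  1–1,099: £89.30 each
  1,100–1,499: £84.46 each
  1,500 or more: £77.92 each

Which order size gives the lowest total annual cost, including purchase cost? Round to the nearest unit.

Q* ≈ 1,500 vials

Holding cost per unit per year at price C is H = 0.19·C.
For each price level, check whether its EOQ is feasible; otherwise the best quantity at that price is the breakpoint.
EOQ at £89.30 = 756.2 (feasible in tier 1): TC = 23,900×£89.30 + (23,900/756.2)×203 + (756.2/2)×0.19×£89.30 = £2,147,101.12.
EOQ at £84.46 = 777.6 < 1100, so use break Q=1100: TC = 23,900×£84.46 + (23,900/1100.0)×203 + (1100.0/2)×0.19×£84.46 = £2,031,830.71.
EOQ at £77.92 = 809.6 < 1500, so use break Q=1500: TC = 23,900×£77.92 + (23,900/1500.0)×203 + (1500.0/2)×0.19×£77.92 = £1,876,626.07.
Lowest total cost is £1,876,626.07 at Q = 1500.0.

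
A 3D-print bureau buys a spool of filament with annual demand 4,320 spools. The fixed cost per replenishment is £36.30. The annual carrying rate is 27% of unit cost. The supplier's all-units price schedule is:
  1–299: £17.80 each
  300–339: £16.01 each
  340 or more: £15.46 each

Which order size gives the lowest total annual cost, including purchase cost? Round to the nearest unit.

Holding cost per unit per year at price C is H = 0.27·C.
Candidates are each tier's EOQ (if it falls in that tier) and each price-break quantity.
EOQ at £17.80 = 255.5 (feasible in tier 1): TC = 4,320×£17.80 + (4,320/255.5)×36.3 + (255.5/2)×0.27×£17.80 = £78,123.73.
EOQ at £16.01 = 269.4 < 300, so use break Q=300: TC = 4,320×£16.01 + (4,320/300.0)×36.3 + (300.0/2)×0.27×£16.01 = £70,334.33.
EOQ at £15.46 = 274.1 < 340, so use break Q=340: TC = 4,320×£15.46 + (4,320/340.0)×36.3 + (340.0/2)×0.27×£15.46 = £67,958.04.
Lowest total cost is £67,958.04 at Q = 340.0.

Q* ≈ 340 spools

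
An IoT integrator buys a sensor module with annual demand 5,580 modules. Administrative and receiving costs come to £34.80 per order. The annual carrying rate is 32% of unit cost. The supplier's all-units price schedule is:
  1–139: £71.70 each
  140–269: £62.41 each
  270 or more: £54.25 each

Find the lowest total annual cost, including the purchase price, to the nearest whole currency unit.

TC* ≈ £305,778

Holding cost per unit per year at price C is H = 0.32·C.
Evaluate total cost at each tier's feasible EOQ or, if the EOQ is below the tier, at the tier's minimum quantity.
EOQ at £71.70 = 130.1 (feasible in tier 1): TC = 5,580×£71.70 + (5,580/130.1)×34.8 + (130.1/2)×0.32×£71.70 = £403,071.08.
EOQ at £62.41 = 139.5 < 140, so use break Q=140: TC = 5,580×£62.41 + (5,580/140.0)×34.8 + (140.0/2)×0.32×£62.41 = £351,032.81.
EOQ at £54.25 = 149.6 < 270, so use break Q=270: TC = 5,580×£54.25 + (5,580/270.0)×34.8 + (270.0/2)×0.32×£54.25 = £305,777.80.
Lowest total cost among the candidates is at Q = 270.0.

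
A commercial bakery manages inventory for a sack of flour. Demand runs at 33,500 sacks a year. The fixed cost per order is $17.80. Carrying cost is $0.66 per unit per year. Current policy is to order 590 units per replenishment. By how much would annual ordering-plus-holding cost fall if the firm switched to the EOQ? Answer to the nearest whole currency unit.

EOQ = √(2DS/H) = √(2 × 33,500 × 17.8 / 0.66) ≈ 1344.24.
Cost at Q* = (D/Q*)S + (Q*/2)H = √(2DSH) ≈ $887.20.
Cost at Q = 590: (33,500/590)×17.8 + (590/2)×0.66 = $1,010.68 + $194.70 = $1,205.38.
Excess = $1,205.38 − $887.20 = $318.18.

Extra cost ≈ $318 per year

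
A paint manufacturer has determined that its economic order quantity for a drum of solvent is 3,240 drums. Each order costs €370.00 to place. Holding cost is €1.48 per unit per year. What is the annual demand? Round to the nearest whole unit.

D ≈ 20,995 drums per year

Squaring Q* = √(2DS/H) gives Q*² = 2DS/H.
From Q* = √(2DS/H): D = Q*²H / (2S) = 3,240² × 1.48 / (2 × 370) = 20995.200.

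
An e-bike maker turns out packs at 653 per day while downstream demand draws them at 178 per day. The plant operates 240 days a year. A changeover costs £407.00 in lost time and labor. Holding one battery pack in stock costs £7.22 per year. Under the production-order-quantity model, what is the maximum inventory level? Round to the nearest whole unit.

Annual demand D = 178 × 240 = 42,720.
Production build-up factor (1 − d/p) = 1 − 178/653 = 0.7274.
Q* = √(2DS / (H(1 − d/p))) = √(2 × 42,720 × 407 / (7.22 × 0.7274)).
= √(34,774,080 / 5.2519) ≈ 2573.173.
Maximum inventory = Q*(1 − d/p) = 2573.173 × 0.7274 ≈ 1871.757.

I_max ≈ 1,872 packs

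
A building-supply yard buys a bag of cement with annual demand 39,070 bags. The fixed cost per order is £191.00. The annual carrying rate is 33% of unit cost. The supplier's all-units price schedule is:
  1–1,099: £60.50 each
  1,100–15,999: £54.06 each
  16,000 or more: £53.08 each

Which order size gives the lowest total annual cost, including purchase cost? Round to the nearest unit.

Q* ≈ 1,100 bags

Holding cost per unit per year at price C is H = 0.33·C.
Candidates are each tier's EOQ (if it falls in that tier) and each price-break quantity.
EOQ at £60.50 = 864.6 (feasible in tier 1): TC = 39,070×£60.50 + (39,070/864.6)×191 + (864.6/2)×0.33×£60.50 = £2,380,996.88.
EOQ at £54.06 = 914.7 < 1100, so use break Q=1100: TC = 39,070×£54.06 + (39,070/1100.0)×191 + (1100.0/2)×0.33×£54.06 = £2,128,720.06.
EOQ at £53.08 = 923.1 < 16000, so use break Q=16000: TC = 39,070×£53.08 + (39,070/16000.0)×191 + (16000.0/2)×0.33×£53.08 = £2,214,433.20.
Lowest total cost is £2,128,720.06 at Q = 1100.0.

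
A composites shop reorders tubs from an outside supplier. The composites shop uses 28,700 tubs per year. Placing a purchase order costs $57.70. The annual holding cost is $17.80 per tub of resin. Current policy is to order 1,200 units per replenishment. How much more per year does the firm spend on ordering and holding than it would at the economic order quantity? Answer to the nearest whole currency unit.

EOQ = √(2DS/H) = √(2 × 28,700 × 57.7 / 17.8) ≈ 431.35.
Cost at Q* = (D/Q*)S + (Q*/2)H = √(2DSH) ≈ $7,678.10.
Cost at Q = 1,200: (28,700/1,200)×57.7 + (1,200/2)×17.8 = $1,379.99 + $10,680.00 = $12,059.99.
Excess = $12,059.99 − $7,678.10 = $4,381.89.

Extra cost ≈ $4,382 per year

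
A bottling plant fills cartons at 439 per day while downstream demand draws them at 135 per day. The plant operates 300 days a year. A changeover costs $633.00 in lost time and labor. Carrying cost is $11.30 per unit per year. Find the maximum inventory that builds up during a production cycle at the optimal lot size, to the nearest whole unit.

I_max ≈ 1,773 cartons

Annual demand D = 135 × 300 = 40,500.
Production build-up factor (1 − d/p) = 1 − 135/439 = 0.6925.
Q* = √(2DS / (H(1 − d/p))) = √(2 × 40,500 × 633 / (11.3 × 0.6925)).
= √(51,273,000 / 7.8251) ≈ 2559.768.
Maximum inventory = Q*(1 − d/p) = 2559.768 × 0.6925 ≈ 1772.596.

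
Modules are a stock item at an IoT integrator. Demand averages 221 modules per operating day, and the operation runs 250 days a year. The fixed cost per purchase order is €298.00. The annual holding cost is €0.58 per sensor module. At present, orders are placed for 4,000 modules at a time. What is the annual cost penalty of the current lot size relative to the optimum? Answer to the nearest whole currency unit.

Extra cost ≈ €906 per year

Annual demand D = 221 × 250 = 55,250.
EOQ = √(2DS/H) = √(2 × 55,250 × 298 / 0.58) ≈ 7534.86.
Cost at Q* = (D/Q*)S + (Q*/2)H = √(2DSH) ≈ €4,370.22.
Cost at Q = 4,000: (55,250/4,000)×298 + (4,000/2)×0.58 = €4,116.12 + €1,160.00 = €5,276.12.
Excess = €5,276.12 − €4,370.22 = €905.91.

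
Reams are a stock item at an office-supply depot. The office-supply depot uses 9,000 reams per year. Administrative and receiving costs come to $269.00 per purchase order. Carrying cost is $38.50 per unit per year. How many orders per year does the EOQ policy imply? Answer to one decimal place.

N ≈ 25.4 orders per year

The optimal lot size = √(2DS/H) = √(2 × 9,000 × 269 / 38.5) ≈ 354.64.
Orders per year = D / Q* = 9,000 / 354.64 ≈ 25.378.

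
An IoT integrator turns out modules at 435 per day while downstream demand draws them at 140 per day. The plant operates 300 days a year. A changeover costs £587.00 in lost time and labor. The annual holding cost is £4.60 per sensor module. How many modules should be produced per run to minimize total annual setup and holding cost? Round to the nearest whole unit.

Q* ≈ 3,976 modules

Annual demand D = 140 × 300 = 42,000.
Production build-up factor (1 − d/p) = 1 − 140/435 = 0.6782.
Q* = √(2DS / (H(1 − d/p))) = √(2 × 42,000 × 587 / (4.6 × 0.6782)).
= √(49,308,000 / 3.1195) ≈ 3975.698.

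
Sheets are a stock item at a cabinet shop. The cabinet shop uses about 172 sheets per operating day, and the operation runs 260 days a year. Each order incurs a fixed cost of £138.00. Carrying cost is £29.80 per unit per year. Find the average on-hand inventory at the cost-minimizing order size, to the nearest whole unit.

Annual demand D = 172 × 260 = 44,720.
Q* = √(2DS/H) = √(2 × 44,720 × 138 / 29.8) ≈ 643.57.
Average inventory = Q*/2 ≈ 643.57 / 2 = 321.786.

Average inventory ≈ 322 sheets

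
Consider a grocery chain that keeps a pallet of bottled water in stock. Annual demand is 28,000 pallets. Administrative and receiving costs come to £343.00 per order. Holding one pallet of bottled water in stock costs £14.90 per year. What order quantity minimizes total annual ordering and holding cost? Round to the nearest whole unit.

Q* ≈ 1,135 pallets

EOQ = √(2DS / H) = √(2 × 28,000 × 343 / 14.9).
= √(19,208,000 / 14.9) = √1,289,127.5168 ≈ 1135.398.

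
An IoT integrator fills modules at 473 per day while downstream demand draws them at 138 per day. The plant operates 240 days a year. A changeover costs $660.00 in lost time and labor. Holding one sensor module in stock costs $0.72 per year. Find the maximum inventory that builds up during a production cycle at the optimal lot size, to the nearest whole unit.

I_max ≈ 6,558 modules

Annual demand D = 138 × 240 = 33,120.
Production build-up factor (1 − d/p) = 1 − 138/473 = 0.7082.
Q* = √(2DS / (H(1 − d/p))) = √(2 × 33,120 × 660 / (0.72 × 0.7082)).
= √(43,718,400 / 0.5099) ≈ 9259.212.
Maximum inventory = Q*(1 − d/p) = 9259.212 × 0.7082 ≈ 6557.793.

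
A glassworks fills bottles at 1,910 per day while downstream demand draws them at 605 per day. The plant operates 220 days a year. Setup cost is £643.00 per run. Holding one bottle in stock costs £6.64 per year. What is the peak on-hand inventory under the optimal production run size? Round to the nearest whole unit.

I_max ≈ 4,197 bottles

Annual demand D = 605 × 220 = 133,100.
Production build-up factor (1 − d/p) = 1 − 605/1,910 = 0.6832.
Q* = √(2DS / (H(1 − d/p))) = √(2 × 133,100 × 643 / (6.64 × 0.6832)).
= √(171,166,600 / 4.5368) ≈ 6142.383.
Maximum inventory = Q*(1 − d/p) = 6142.383 × 0.6832 ≈ 4196.759.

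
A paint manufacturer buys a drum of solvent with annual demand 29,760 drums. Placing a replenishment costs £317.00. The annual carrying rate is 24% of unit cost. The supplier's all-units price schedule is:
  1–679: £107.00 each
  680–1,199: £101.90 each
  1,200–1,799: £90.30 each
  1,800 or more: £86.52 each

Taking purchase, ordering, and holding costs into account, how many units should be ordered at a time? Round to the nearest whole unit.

Holding cost per unit per year at price C is H = 0.24·C.
For each price level, check whether its EOQ is feasible; otherwise the best quantity at that price is the breakpoint.
Tier 1 (£107.00): EOQ = 857.2 exceeds tier's upper bound 679, so this tier is dominated.
EOQ at £101.90 = 878.4 (feasible in tier 2): TC = 29,760×£101.90 + (29,760/878.4)×317 + (878.4/2)×0.24×£101.90 = £3,054,024.97.
EOQ at £90.30 = 933.1 < 1200, so use break Q=1200: TC = 29,760×£90.30 + (29,760/1200.0)×317 + (1200.0/2)×0.24×£90.30 = £2,708,192.80.
EOQ at £86.52 = 953.2 < 1800, so use break Q=1800: TC = 29,760×£86.52 + (29,760/1800.0)×317 + (1800.0/2)×0.24×£86.52 = £2,598,764.59.
Lowest total cost is £2,598,764.59 at Q = 1800.0.

Q* ≈ 1,800 drums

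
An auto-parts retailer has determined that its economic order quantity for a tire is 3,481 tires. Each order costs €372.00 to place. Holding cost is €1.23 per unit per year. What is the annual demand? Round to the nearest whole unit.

Invert the EOQ relation Q*² = 2DS/H.
From Q* = √(2DS/H): D = Q*²H / (2S) = 3,481² × 1.23 / (2 × 372) = 20032.734.

D ≈ 20,033 tires per year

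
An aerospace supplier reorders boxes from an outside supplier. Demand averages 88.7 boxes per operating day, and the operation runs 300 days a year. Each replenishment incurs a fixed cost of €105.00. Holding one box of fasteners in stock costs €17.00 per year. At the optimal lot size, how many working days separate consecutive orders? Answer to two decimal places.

T ≈ 6.46 days

Annual demand D = 88.7 × 300 = 26,610.
EOQ = √(2DS/H) = √(2 × 26,610 × 105 / 17) ≈ 573.33.
Cycle time = Q*/D × 300 = 573.33 / 26,610 × 300 ≈ 6.464 days.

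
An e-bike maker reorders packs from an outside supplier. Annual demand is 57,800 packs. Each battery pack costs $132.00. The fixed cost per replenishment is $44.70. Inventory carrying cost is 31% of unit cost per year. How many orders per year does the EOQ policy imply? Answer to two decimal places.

Holding cost H = 0.31 × $132.00 = $40.9200 per unit per year.
The optimal lot size = √(2DS/H) = √(2 × 57,800 × 44.7 / 40.92) ≈ 355.36.
Orders per year = D / Q* = 57,800 / 355.36 ≈ 162.653.

N ≈ 162.65 orders per year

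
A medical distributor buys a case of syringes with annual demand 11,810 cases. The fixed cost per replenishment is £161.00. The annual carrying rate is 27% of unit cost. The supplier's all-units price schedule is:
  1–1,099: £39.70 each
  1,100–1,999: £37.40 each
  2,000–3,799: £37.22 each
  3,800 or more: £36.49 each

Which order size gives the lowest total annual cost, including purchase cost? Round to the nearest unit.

Q* ≈ 1,100 cases

Holding cost per unit per year at price C is H = 0.27·C.
For each price level, check whether its EOQ is feasible; otherwise the best quantity at that price is the breakpoint.
EOQ at £39.70 = 595.6 (feasible in tier 1): TC = 11,810×£39.70 + (11,810/595.6)×161 + (595.6/2)×0.27×£39.70 = £475,241.55.
EOQ at £37.40 = 613.7 < 1100, so use break Q=1100: TC = 11,810×£37.40 + (11,810/1100.0)×161 + (1100.0/2)×0.27×£37.40 = £448,976.45.
EOQ at £37.22 = 615.2 < 2000, so use break Q=2000: TC = 11,810×£37.22 + (11,810/2000.0)×161 + (2000.0/2)×0.27×£37.22 = £450,568.31.
EOQ at £36.49 = 621.3 < 3800, so use break Q=3800: TC = 11,810×£36.49 + (11,810/3800.0)×161 + (3800.0/2)×0.27×£36.49 = £450,166.64.
Lowest total cost is £448,976.45 at Q = 1100.0.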